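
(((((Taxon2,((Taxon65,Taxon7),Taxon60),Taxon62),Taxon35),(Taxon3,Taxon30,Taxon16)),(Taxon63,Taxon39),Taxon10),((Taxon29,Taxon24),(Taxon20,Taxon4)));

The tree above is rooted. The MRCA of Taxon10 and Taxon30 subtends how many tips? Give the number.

The MRCA of Taxon10 and Taxon30 is the node subtending ((((Taxon2,((Taxon65,Taxon7),Taxon60),Taxon62),Taxon35),(Taxon3,Taxon30,Taxon16)),(Taxon63,Taxon39),Taxon10).
That clade contains 12 terminal taxa: Taxon10, Taxon16, Taxon2, Taxon3, Taxon30, Taxon35, Taxon39, Taxon60, Taxon62, Taxon63, Taxon65, Taxon7.

12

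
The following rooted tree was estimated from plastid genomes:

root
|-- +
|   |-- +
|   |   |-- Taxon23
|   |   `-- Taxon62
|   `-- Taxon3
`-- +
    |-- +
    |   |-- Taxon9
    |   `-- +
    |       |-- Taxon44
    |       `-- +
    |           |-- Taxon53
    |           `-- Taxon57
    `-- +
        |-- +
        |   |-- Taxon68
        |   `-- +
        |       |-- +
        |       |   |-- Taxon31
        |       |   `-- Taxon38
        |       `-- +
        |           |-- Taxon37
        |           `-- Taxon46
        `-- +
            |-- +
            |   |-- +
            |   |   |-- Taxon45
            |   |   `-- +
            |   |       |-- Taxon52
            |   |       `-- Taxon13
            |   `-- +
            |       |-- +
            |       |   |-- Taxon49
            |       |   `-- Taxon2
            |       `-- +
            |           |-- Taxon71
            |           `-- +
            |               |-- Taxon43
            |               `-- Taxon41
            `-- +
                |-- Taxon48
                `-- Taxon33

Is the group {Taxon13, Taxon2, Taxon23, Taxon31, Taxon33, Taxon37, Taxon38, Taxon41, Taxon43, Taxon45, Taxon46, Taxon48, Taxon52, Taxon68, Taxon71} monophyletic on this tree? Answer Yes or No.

The MRCA of the listed taxa is the root, so the smallest clade containing them is the whole tree.
That clade also contains Taxon3, Taxon44, Taxon49, Taxon53, Taxon57, Taxon62, Taxon9, which are not in the proposed group, so the group is not monophyletic.

No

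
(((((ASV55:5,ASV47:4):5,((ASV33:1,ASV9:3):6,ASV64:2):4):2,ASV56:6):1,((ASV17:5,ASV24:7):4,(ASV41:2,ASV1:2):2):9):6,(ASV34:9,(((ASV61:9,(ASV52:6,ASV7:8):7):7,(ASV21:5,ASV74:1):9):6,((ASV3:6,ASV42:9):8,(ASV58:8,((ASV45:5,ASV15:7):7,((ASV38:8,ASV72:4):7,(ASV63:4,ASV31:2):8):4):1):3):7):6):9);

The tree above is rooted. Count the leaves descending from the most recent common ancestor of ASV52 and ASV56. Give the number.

25

The MRCA of ASV52 and ASV56 is the root, so the clade is the entire tree.
That clade contains 25 terminal taxa: ASV1, ASV15, ASV17, ASV21, ASV24, ASV3, ASV31, ASV33, ASV34, ASV38, ASV41, ASV42, ASV45, ASV47, ASV52, ASV55, ASV56, ASV58, ASV61, ASV63, ASV64, ASV7, ASV72, ASV74, ASV9.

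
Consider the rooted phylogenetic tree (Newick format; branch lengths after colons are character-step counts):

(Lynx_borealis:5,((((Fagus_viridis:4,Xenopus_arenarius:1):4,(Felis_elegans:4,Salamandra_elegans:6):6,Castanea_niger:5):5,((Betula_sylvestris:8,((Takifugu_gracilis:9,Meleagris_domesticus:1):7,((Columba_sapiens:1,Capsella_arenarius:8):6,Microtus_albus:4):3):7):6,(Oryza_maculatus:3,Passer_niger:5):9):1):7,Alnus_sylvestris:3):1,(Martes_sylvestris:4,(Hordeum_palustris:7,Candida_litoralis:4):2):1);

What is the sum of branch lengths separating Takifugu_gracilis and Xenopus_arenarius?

40

The path runs Takifugu_gracilis → … → MRCA → … → Xenopus_arenarius; the MRCA is the node subtending (((Fagus_viridis,Xenopus_arenarius),(Felis_elegans,Salamandra_elegans),Castanea_niger),((Betula_sylvestris,((Takifugu_gracilis,Meleagris_domesticus),((Columba_sapiens,Capsella_arenarius),Microtus_albus))),(Oryza_maculatus,Passer_niger))).
Branch lengths along that path: 9 + 7 + 7 + 6 + 1 + 5 + 4 + 1 = 40.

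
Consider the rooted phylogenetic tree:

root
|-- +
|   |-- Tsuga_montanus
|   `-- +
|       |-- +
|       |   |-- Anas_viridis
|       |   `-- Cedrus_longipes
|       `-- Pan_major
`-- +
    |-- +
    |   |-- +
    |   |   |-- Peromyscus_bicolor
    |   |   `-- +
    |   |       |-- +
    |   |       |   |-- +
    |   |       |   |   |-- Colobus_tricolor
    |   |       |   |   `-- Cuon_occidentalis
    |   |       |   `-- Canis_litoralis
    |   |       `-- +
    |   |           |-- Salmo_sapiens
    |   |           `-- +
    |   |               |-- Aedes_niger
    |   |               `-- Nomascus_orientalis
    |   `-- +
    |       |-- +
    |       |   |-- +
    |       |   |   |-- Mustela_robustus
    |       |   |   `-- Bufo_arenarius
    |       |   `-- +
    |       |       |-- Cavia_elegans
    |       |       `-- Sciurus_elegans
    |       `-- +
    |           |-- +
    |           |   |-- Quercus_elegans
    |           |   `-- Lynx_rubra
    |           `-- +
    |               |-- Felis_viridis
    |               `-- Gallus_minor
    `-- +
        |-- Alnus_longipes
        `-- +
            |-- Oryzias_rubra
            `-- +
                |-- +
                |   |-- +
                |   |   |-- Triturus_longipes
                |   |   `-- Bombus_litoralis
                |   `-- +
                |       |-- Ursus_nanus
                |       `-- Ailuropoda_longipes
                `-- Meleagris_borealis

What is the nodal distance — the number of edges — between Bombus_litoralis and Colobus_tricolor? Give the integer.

12

The MRCA of Bombus_litoralis and Colobus_tricolor is the node subtending (((Peromyscus_bicolor,(((Colobus_tricolor,Cuon_occidentalis),Canis_litoralis),(Salmo_sapiens,(Aedes_niger,Nomascus_orientalis)))),(((Mustela_robustus,Bufo_arenarius),(Cavia_elegans,Sciurus_elegans)),((Quercus_elegans,Lynx_rubra),(Felis_viridis,Gallus_minor)))),(Alnus_longipes,(Oryzias_rubra,(((Triturus_longipes,Bombus_litoralis),(Ursus_nanus,Ailuropoda_longipes)),Meleagris_borealis)))).
From Bombus_litoralis up to that node: 6 branches. From Colobus_tricolor up to the same node: 6 branches. Total: 6 + 6 = 12.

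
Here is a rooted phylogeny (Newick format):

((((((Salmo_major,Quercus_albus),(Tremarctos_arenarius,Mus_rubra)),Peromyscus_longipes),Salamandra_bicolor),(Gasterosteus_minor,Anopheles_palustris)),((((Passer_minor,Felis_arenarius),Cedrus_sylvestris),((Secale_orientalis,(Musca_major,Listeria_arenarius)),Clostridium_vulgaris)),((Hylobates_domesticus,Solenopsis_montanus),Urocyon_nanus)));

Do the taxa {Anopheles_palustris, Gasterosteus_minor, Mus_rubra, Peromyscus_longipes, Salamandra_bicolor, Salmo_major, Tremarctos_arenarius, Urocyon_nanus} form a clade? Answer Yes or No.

The MRCA of the listed taxa is the root, so the smallest clade containing them is the whole tree.
That clade also contains Cedrus_sylvestris, Clostridium_vulgaris, Felis_arenarius, Hylobates_domesticus, Listeria_arenarius, Musca_major, Passer_minor, Quercus_albus, Secale_orientalis, Solenopsis_montanus, which are not in the proposed group, so the group is not monophyletic.

No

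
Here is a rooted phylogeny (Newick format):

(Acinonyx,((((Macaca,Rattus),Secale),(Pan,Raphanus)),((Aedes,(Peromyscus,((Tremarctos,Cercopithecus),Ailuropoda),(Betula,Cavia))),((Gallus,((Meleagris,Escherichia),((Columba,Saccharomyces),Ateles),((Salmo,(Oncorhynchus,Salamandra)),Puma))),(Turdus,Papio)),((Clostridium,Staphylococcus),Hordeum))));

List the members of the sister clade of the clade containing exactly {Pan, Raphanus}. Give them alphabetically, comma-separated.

Macaca, Rattus, Secale

The clade containing exactly {Pan, Raphanus} attaches to the tree at the node subtending (((Macaca,Rattus),Secale),(Pan,Raphanus)).
The other lineage descending from that same node — the sister group — is ((Macaca,Rattus),Secale); its 3 tips in alphabetical order are the answer.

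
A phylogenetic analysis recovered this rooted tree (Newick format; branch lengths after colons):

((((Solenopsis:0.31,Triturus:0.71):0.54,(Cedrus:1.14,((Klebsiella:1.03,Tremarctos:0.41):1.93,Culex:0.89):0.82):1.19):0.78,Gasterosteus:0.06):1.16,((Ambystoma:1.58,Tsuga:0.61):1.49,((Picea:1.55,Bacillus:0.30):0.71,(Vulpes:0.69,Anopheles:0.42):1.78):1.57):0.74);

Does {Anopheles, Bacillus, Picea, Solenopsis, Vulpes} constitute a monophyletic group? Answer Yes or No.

No

The MRCA of the listed taxa is the root, so the smallest clade containing them is the whole tree.
That clade also contains Ambystoma, Cedrus, Culex, Gasterosteus, Klebsiella, Tremarctos, Triturus, Tsuga, which are not in the proposed group, so the group is not monophyletic.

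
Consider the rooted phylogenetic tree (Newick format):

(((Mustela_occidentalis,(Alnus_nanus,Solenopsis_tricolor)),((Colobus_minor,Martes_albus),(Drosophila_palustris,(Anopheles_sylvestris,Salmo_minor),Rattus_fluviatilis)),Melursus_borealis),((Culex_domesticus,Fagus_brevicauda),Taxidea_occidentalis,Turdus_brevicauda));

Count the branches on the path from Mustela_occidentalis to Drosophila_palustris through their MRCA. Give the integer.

The MRCA of Mustela_occidentalis and Drosophila_palustris is the node subtending ((Mustela_occidentalis,(Alnus_nanus,Solenopsis_tricolor)),((Colobus_minor,Martes_albus),(Drosophila_palustris,(Anopheles_sylvestris,Salmo_minor),Rattus_fluviatilis)),Melursus_borealis).
From Mustela_occidentalis up to that node: 2 branches. From Drosophila_palustris up to the same node: 3 branches. Total: 2 + 3 = 5.

5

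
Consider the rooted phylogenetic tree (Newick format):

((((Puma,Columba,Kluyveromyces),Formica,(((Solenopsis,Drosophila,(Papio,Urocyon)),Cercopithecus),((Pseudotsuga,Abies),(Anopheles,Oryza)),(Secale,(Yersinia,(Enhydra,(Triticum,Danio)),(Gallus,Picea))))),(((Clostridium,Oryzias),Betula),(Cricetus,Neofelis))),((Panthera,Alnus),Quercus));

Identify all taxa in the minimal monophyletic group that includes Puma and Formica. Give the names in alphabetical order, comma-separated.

Abies, Anopheles, Cercopithecus, Columba, Danio, Drosophila, Enhydra, Formica, Gallus, Kluyveromyces, Oryza, Papio, Picea, Pseudotsuga, Puma, Secale, Solenopsis, Triticum, Urocyon, Yersinia

Tracing Puma: it sits inside (Puma,Columba,Kluyveromyces).
Tracing Formica: it sits inside ((Puma,Columba,Kluyveromyces),Formica,(((Solenopsis,Drosophila,(Papio,Urocyon)),Cercopithecus),((Pseudotsuga,Abies),(Anopheles,Oryza)),(Secale,(Yersinia,(Enhydra,(Triticum,Danio)),(Gallus,Picea))))).
The smallest clade enclosing both is ((Puma,Columba,Kluyveromyces),Formica,(((Solenopsis,Drosophila,(Papio,Urocyon)),Cercopithecus),((Pseudotsuga,Abies),(Anopheles,Oryza)),(Secale,(Yersinia,(Enhydra,(Triticum,Danio)),(Gallus,Picea))))); the answer is its 20 terminal taxa in alphabetical order.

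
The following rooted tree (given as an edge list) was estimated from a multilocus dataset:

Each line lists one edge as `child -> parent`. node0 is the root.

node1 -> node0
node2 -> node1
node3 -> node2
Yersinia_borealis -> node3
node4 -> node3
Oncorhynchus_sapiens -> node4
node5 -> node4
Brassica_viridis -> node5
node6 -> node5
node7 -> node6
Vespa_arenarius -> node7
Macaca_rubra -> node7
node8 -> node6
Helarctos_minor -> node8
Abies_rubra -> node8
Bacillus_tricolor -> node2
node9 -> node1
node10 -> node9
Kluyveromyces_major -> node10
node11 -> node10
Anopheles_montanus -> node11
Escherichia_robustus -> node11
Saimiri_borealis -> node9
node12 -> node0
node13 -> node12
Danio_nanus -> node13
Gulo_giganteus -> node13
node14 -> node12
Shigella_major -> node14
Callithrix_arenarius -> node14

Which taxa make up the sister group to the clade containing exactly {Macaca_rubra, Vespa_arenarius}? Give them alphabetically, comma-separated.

Abies_rubra, Helarctos_minor

The clade containing exactly {Macaca_rubra, Vespa_arenarius} attaches to the tree at the node subtending ((Vespa_arenarius,Macaca_rubra),(Helarctos_minor,Abies_rubra)).
The other lineage descending from that same node — the sister group — is (Helarctos_minor,Abies_rubra); its 2 tips in alphabetical order are the answer.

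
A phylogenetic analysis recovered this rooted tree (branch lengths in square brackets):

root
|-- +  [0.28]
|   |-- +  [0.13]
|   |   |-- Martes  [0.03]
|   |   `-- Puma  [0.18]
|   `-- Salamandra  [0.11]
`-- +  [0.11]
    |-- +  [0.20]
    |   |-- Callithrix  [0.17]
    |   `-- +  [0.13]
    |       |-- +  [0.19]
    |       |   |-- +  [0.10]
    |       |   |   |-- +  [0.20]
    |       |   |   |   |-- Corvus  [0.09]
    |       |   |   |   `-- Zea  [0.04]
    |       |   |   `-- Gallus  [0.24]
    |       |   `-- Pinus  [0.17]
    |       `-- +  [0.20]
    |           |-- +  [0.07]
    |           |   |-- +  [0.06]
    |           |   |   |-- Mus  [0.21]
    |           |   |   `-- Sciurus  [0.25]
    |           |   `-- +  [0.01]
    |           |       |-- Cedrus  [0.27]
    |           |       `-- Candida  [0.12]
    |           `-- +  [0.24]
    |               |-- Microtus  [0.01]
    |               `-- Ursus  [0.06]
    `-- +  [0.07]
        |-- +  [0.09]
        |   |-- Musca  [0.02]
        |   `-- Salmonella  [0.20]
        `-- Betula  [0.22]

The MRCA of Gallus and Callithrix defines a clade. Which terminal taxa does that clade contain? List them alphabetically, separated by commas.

Tracing Gallus: it sits inside ((Corvus,Zea),Gallus).
Tracing Callithrix: it sits inside (Callithrix,((((Corvus,Zea),Gallus),Pinus),(((Mus,Sciurus),(Cedrus,Candida)),(Microtus,Ursus)))).
The smallest clade enclosing both is (Callithrix,((((Corvus,Zea),Gallus),Pinus),(((Mus,Sciurus),(Cedrus,Candida)),(Microtus,Ursus)))); the answer is its 11 terminal taxa in alphabetical order.

Callithrix, Candida, Cedrus, Corvus, Gallus, Microtus, Mus, Pinus, Sciurus, Ursus, Zea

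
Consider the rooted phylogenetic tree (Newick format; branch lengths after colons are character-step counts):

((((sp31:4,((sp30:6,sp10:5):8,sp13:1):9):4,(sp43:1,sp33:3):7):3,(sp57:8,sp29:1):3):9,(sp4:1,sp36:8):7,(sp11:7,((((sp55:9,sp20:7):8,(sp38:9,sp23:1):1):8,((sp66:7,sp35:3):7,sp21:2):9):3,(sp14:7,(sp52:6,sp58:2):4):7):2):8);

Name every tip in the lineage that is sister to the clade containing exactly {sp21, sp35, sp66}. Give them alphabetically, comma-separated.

The clade containing exactly {sp21, sp35, sp66} attaches to the tree at the node subtending (((sp55,sp20),(sp38,sp23)),((sp66,sp35),sp21)).
The other lineage descending from that same node — the sister group — is ((sp55,sp20),(sp38,sp23)); its 4 tips in alphabetical order are the answer.

sp20, sp23, sp38, sp55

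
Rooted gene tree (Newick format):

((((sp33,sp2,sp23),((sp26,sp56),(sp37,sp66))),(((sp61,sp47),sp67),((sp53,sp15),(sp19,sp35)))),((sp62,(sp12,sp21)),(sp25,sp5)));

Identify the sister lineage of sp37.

sp66

sp37 attaches to the tree at the node subtending (sp37,sp66).
The other lineage descending from that same node — the sister group — is the single tip sp66.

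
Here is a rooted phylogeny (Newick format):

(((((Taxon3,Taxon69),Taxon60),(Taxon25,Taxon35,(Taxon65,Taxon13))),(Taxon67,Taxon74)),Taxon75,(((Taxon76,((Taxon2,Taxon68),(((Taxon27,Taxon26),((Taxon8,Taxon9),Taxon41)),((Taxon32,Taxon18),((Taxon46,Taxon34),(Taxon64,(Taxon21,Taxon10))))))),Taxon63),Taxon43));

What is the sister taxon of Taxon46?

Taxon34

Taxon46 attaches to the tree at the node subtending (Taxon46,Taxon34).
The other lineage descending from that same node — the sister group — is the single tip Taxon34.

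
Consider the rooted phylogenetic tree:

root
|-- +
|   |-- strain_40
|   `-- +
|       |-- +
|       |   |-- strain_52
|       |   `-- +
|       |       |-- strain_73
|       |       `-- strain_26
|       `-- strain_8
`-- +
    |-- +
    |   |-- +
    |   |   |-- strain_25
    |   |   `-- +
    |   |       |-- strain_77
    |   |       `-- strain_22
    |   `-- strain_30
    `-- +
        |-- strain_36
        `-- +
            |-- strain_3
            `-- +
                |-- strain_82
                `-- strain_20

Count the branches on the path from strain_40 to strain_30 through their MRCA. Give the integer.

The MRCA of strain_40 and strain_30 is the root of the tree.
From strain_40 up to that node: 2 branches. From strain_30 up to the same node: 3 branches. Total: 2 + 3 = 5.

5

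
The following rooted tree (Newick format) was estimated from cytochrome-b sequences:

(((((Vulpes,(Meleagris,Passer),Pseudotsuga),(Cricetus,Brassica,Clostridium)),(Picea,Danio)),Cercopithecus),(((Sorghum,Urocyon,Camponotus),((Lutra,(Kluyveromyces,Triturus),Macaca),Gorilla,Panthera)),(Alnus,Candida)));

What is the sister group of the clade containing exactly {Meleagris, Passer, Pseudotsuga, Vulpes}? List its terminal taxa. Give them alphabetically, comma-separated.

Brassica, Clostridium, Cricetus

The clade containing exactly {Meleagris, Passer, Pseudotsuga, Vulpes} attaches to the tree at the node subtending ((Vulpes,(Meleagris,Passer),Pseudotsuga),(Cricetus,Brassica,Clostridium)).
The other lineage descending from that same node — the sister group — is (Cricetus,Brassica,Clostridium); its 3 tips in alphabetical order are the answer.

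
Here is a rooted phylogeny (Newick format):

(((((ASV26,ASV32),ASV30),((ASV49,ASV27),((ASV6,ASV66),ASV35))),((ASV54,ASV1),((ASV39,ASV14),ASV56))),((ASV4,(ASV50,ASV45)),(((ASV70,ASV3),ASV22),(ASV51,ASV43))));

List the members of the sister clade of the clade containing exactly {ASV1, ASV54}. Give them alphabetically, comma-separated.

The clade containing exactly {ASV1, ASV54} attaches to the tree at the node subtending ((ASV54,ASV1),((ASV39,ASV14),ASV56)).
The other lineage descending from that same node — the sister group — is ((ASV39,ASV14),ASV56); its 3 tips in alphabetical order are the answer.

ASV14, ASV39, ASV56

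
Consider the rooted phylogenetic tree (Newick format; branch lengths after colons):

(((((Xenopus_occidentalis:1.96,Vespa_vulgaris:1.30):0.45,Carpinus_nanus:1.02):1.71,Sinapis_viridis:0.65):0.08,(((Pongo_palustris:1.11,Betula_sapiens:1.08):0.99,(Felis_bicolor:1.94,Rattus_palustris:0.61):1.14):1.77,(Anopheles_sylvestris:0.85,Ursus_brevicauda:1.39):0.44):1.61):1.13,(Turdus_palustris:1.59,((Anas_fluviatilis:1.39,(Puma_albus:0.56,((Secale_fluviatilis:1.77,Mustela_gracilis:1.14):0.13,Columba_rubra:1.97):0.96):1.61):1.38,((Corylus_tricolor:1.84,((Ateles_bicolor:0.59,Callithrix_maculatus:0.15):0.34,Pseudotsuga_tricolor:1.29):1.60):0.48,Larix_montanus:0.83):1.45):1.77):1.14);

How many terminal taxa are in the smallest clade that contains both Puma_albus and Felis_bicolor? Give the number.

21

The MRCA of Puma_albus and Felis_bicolor is the root, so the clade is the entire tree.
That clade contains 21 terminal taxa: Anas_fluviatilis, Anopheles_sylvestris, Ateles_bicolor, Betula_sapiens, Callithrix_maculatus, Carpinus_nanus, Columba_rubra, Corylus_tricolor, Felis_bicolor, Larix_montanus, Mustela_gracilis, Pongo_palustris, Pseudotsuga_tricolor, Puma_albus, Rattus_palustris, Secale_fluviatilis, Sinapis_viridis, Turdus_palustris, Ursus_brevicauda, Vespa_vulgaris, Xenopus_occidentalis.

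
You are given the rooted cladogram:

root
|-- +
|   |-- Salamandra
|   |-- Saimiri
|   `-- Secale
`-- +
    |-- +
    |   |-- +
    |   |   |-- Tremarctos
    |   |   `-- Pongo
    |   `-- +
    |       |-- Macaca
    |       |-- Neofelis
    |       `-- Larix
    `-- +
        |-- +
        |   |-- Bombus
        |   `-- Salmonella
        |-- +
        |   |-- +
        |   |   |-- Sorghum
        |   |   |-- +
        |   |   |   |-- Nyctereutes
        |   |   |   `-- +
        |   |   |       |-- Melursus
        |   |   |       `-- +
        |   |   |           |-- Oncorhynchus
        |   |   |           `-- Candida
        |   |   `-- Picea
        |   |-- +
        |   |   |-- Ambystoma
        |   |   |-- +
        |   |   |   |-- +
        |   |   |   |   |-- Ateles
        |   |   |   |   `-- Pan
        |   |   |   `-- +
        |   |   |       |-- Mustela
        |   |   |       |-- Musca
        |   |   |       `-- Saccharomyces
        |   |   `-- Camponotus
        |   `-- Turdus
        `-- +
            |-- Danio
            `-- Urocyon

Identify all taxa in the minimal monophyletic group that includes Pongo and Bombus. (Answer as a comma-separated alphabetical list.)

Ambystoma, Ateles, Bombus, Camponotus, Candida, Danio, Larix, Macaca, Melursus, Musca, Mustela, Neofelis, Nyctereutes, Oncorhynchus, Pan, Picea, Pongo, Saccharomyces, Salmonella, Sorghum, Tremarctos, Turdus, Urocyon

Tracing Pongo: it sits inside (Tremarctos,Pongo).
Tracing Bombus: it sits inside (Bombus,Salmonella).
The smallest clade enclosing both is (((Tremarctos,Pongo),(Macaca,Neofelis,Larix)),((Bombus,Salmonella),((Sorghum,(Nyctereutes,(Melursus,(Oncorhynchus,Candida))),Picea),(Ambystoma,((Ateles,Pan),(Mustela,Musca,Saccharomyces)),Camponotus),Turdus),(Danio,Urocyon))); the answer is its 23 terminal taxa in alphabetical order.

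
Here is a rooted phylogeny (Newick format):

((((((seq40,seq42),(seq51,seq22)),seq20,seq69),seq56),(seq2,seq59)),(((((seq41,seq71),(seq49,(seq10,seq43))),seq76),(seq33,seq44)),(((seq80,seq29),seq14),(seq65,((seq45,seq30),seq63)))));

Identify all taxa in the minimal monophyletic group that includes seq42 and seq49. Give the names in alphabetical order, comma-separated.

Tracing seq42: it sits inside (seq40,seq42).
Tracing seq49: it sits inside (seq49,(seq10,seq43)).
The smallest clade enclosing both is the whole tree (their MRCA is the root), so the answer is all 24 tips in alphabetical order.

seq10, seq14, seq2, seq20, seq22, seq29, seq30, seq33, seq40, seq41, seq42, seq43, seq44, seq45, seq49, seq51, seq56, seq59, seq63, seq65, seq69, seq71, seq76, seq80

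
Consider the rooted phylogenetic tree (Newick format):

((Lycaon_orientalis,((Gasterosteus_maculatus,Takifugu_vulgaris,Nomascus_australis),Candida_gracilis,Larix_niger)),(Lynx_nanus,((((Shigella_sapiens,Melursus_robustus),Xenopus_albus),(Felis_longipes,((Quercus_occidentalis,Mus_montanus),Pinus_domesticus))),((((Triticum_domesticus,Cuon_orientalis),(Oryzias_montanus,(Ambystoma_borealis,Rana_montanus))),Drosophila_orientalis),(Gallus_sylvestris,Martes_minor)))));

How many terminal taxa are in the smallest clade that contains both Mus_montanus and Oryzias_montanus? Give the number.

The MRCA of Mus_montanus and Oryzias_montanus is the node subtending ((((Shigella_sapiens,Melursus_robustus),Xenopus_albus),(Felis_longipes,((Quercus_occidentalis,Mus_montanus),Pinus_domesticus))),((((Triticum_domesticus,Cuon_orientalis),(Oryzias_montanus,(Ambystoma_borealis,Rana_montanus))),Drosophila_orientalis),(Gallus_sylvestris,Martes_minor))).
That clade contains 15 terminal taxa: Ambystoma_borealis, Cuon_orientalis, Drosophila_orientalis, Felis_longipes, Gallus_sylvestris, Martes_minor, Melursus_robustus, Mus_montanus, Oryzias_montanus, Pinus_domesticus, Quercus_occidentalis, Rana_montanus, Shigella_sapiens, Triticum_domesticus, Xenopus_albus.

15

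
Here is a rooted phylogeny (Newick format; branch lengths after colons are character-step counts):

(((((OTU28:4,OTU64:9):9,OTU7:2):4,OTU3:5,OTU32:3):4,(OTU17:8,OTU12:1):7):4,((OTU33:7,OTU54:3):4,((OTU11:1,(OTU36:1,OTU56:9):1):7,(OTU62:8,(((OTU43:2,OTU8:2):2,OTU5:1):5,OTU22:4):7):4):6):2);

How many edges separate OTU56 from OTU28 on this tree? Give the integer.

The MRCA of OTU56 and OTU28 is the root of the tree.
From OTU56 up to that node: 5 branches. From OTU28 up to the same node: 5 branches. Total: 5 + 5 = 10.

10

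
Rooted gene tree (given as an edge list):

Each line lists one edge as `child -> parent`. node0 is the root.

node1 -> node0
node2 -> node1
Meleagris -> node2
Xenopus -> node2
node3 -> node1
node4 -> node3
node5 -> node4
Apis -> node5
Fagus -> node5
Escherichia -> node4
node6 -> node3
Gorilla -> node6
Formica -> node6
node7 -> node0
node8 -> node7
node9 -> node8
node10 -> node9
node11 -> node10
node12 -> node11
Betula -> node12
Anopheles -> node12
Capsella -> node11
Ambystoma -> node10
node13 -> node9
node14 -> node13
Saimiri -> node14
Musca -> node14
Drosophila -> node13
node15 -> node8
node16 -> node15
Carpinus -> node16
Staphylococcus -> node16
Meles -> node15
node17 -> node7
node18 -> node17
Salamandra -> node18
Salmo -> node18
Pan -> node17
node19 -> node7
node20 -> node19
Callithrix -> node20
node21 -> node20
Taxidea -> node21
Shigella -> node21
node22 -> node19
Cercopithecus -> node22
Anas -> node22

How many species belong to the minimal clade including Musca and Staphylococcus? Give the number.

10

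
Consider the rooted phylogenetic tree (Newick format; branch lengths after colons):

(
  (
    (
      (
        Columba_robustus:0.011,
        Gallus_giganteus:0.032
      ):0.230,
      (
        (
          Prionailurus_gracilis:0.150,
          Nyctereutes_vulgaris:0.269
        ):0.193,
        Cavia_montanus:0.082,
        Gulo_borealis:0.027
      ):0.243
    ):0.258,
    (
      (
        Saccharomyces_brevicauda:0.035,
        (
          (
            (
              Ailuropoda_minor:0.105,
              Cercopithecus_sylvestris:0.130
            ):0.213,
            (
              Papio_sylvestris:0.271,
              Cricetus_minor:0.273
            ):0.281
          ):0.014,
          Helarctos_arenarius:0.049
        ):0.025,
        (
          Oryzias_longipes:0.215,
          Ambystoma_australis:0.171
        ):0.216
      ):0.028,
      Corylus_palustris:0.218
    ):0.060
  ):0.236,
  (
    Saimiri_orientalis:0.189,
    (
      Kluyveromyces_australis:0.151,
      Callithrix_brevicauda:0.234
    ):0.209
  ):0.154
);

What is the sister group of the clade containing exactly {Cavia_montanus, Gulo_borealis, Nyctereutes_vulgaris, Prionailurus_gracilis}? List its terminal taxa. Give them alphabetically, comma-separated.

Columba_robustus, Gallus_giganteus

The clade containing exactly {Cavia_montanus, Gulo_borealis, Nyctereutes_vulgaris, Prionailurus_gracilis} attaches to the tree at the node subtending ((Columba_robustus,Gallus_giganteus),((Prionailurus_gracilis,Nyctereutes_vulgaris),Cavia_montanus,Gulo_borealis)).
The other lineage descending from that same node — the sister group — is (Columba_robustus,Gallus_giganteus); its 2 tips in alphabetical order are the answer.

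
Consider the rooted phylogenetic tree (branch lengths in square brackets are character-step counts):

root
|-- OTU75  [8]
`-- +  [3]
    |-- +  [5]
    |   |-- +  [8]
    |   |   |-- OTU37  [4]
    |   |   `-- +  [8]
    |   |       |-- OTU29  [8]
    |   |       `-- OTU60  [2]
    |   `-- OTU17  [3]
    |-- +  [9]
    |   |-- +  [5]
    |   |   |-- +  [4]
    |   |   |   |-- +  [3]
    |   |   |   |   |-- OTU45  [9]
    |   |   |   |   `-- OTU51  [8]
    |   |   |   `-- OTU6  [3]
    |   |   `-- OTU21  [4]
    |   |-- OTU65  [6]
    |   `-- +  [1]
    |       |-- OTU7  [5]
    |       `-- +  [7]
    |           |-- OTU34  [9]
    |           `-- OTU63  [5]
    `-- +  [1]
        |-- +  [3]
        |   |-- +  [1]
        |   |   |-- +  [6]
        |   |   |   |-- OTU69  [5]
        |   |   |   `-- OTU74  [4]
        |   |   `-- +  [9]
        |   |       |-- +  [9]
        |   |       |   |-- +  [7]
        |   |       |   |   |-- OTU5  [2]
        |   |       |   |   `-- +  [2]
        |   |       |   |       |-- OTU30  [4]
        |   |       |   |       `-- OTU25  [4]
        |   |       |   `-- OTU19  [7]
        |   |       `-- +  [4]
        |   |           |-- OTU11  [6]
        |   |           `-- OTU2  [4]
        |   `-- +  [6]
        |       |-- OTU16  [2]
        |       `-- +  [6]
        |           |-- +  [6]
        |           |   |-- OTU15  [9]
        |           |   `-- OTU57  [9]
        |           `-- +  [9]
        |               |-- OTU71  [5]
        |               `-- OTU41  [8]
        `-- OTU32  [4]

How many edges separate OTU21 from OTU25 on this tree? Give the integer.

11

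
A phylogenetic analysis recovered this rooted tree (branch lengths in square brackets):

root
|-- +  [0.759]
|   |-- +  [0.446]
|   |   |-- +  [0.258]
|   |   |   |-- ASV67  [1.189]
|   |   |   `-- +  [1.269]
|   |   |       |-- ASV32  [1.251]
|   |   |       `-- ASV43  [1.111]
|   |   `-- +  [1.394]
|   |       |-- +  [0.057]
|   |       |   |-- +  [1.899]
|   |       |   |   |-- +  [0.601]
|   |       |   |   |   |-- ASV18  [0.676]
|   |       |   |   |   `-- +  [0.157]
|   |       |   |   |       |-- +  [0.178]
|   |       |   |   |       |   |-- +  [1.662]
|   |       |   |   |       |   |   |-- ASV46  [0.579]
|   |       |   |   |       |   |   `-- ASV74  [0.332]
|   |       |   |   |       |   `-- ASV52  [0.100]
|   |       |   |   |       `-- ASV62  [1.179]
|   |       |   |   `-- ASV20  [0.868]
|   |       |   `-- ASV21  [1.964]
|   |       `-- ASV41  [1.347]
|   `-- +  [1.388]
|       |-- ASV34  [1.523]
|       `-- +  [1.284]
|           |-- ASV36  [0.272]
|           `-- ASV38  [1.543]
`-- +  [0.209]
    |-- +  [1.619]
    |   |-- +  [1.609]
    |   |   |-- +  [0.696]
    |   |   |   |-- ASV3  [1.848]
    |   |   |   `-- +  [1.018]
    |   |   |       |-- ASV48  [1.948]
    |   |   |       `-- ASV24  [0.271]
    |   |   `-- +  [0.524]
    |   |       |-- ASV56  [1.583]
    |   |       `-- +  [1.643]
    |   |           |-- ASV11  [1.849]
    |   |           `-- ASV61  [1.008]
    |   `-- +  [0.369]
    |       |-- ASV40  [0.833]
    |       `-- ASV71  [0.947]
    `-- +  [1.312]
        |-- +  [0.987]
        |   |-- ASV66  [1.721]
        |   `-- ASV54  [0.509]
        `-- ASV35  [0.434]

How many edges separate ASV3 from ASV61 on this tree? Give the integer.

The MRCA of ASV3 and ASV61 is the node subtending ((ASV3,(ASV48,ASV24)),(ASV56,(ASV11,ASV61))).
From ASV3 up to that node: 2 branches. From ASV61 up to the same node: 3 branches. Total: 2 + 3 = 5.

5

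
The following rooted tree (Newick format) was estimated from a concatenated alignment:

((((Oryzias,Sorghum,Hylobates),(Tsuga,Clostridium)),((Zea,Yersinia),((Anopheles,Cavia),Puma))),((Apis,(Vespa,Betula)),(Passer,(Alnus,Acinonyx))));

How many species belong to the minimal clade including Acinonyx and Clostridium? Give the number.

The MRCA of Acinonyx and Clostridium is the root, so the clade is the entire tree.
That clade contains 16 terminal taxa: Acinonyx, Alnus, Anopheles, Apis, Betula, Cavia, Clostridium, Hylobates, Oryzias, Passer, Puma, Sorghum, Tsuga, Vespa, Yersinia, Zea.

16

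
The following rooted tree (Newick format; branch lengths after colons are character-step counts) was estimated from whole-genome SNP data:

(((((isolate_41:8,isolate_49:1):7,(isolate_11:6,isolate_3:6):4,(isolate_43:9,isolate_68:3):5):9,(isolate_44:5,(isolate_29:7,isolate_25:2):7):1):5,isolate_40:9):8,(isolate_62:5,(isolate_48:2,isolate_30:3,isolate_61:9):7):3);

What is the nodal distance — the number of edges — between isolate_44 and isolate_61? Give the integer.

7

The MRCA of isolate_44 and isolate_61 is the root of the tree.
From isolate_44 up to that node: 4 branches. From isolate_61 up to the same node: 3 branches. Total: 4 + 3 = 7.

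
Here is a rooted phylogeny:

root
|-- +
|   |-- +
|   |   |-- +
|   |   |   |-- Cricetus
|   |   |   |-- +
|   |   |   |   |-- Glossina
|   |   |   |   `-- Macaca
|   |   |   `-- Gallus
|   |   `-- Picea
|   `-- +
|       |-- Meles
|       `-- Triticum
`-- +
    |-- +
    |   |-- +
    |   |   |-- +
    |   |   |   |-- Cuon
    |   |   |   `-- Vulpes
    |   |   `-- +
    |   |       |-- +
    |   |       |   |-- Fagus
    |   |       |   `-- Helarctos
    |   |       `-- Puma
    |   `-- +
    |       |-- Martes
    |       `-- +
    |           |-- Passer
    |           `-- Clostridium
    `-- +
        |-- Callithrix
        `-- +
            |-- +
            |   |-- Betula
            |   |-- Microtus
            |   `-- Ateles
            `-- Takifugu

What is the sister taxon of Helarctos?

Fagus

Helarctos attaches to the tree at the node subtending (Fagus,Helarctos).
The other lineage descending from that same node — the sister group — is the single tip Fagus.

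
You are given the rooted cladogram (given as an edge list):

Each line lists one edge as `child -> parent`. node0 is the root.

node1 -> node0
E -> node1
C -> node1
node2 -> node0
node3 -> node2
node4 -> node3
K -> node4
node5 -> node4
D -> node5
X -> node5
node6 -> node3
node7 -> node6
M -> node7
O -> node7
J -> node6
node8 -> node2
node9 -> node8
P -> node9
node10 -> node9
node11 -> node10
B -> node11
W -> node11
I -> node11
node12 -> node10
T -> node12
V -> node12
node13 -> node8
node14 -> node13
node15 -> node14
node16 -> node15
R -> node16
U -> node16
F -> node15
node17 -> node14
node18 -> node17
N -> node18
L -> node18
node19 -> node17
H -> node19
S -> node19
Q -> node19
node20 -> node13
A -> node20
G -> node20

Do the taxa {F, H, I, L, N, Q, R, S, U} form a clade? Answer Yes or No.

No

The MRCA of the listed taxa subtends ((P,((B,W,I),(T,V))),((((R,U),F),((N,L),(H,S,Q))),(A,G))).
That clade also contains A, B, G, P, T, V, W, which are not in the proposed group, so the group is not monophyletic.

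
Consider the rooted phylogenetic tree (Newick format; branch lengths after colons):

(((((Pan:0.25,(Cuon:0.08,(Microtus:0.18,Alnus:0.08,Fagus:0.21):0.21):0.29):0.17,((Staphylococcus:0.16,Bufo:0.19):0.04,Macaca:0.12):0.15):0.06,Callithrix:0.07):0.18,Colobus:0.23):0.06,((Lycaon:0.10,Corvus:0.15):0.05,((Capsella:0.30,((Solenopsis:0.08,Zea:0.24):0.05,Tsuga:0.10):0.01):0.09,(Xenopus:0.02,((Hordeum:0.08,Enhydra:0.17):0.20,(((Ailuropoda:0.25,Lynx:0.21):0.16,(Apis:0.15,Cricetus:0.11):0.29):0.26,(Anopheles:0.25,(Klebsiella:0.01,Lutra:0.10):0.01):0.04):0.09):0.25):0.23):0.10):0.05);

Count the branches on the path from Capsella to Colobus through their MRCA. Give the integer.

6

The MRCA of Capsella and Colobus is the root of the tree.
From Capsella up to that node: 4 branches. From Colobus up to the same node: 2 branches. Total: 4 + 2 = 6.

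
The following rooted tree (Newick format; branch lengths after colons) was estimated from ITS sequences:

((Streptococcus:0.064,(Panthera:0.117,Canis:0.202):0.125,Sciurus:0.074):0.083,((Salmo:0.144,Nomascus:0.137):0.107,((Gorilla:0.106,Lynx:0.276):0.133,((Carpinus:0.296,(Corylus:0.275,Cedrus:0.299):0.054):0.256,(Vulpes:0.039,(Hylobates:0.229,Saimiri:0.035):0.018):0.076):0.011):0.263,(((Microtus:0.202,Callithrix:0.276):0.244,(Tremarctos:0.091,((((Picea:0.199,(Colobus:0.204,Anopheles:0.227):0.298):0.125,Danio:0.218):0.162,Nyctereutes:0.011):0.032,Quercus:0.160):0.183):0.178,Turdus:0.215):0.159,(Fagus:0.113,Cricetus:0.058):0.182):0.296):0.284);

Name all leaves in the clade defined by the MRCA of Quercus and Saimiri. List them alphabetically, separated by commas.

Tracing Quercus: it sits inside ((((Picea,(Colobus,Anopheles)),Danio),Nyctereutes),Quercus).
Tracing Saimiri: it sits inside (Hylobates,Saimiri).
The smallest clade enclosing both is ((Salmo,Nomascus),((Gorilla,Lynx),((Carpinus,(Corylus,Cedrus)),(Vulpes,(Hylobates,Saimiri)))),(((Microtus,Callithrix),(Tremarctos,((((Picea,(Colobus,Anopheles)),Danio),Nyctereutes),Quercus)),Turdus),(Fagus,Cricetus))); the answer is its 22 terminal taxa in alphabetical order.

Anopheles, Callithrix, Carpinus, Cedrus, Colobus, Corylus, Cricetus, Danio, Fagus, Gorilla, Hylobates, Lynx, Microtus, Nomascus, Nyctereutes, Picea, Quercus, Saimiri, Salmo, Tremarctos, Turdus, Vulpes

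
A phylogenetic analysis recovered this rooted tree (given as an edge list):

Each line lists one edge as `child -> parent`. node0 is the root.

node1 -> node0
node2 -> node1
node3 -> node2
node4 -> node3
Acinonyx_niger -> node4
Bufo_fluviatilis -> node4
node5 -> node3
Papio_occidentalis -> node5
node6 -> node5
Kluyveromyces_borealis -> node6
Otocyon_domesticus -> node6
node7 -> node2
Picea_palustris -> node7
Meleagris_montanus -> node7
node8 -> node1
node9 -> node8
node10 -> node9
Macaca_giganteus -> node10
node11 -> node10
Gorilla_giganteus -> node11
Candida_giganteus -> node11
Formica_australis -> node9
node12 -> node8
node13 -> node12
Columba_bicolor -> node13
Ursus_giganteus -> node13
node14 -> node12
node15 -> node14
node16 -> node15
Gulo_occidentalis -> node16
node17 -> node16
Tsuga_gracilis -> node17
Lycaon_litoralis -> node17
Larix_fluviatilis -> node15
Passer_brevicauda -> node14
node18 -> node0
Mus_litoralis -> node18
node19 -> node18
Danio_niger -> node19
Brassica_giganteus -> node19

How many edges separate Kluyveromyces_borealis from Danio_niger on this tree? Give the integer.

The MRCA of Kluyveromyces_borealis and Danio_niger is the root of the tree.
From Kluyveromyces_borealis up to that node: 6 branches. From Danio_niger up to the same node: 3 branches. Total: 6 + 3 = 9.

9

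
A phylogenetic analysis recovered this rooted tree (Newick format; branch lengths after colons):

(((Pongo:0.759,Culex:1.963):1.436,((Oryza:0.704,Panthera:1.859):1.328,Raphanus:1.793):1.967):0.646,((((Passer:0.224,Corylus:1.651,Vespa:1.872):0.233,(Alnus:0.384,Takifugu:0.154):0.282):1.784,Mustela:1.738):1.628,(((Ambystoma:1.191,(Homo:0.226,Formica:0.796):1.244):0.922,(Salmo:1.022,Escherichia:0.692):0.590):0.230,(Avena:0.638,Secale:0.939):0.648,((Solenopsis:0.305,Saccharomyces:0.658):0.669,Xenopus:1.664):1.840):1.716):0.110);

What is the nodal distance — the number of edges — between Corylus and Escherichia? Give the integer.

The MRCA of Corylus and Escherichia is the node subtending ((((Passer,Corylus,Vespa),(Alnus,Takifugu)),Mustela),(((Ambystoma,(Homo,Formica)),(Salmo,Escherichia)),(Avena,Secale),((Solenopsis,Saccharomyces),Xenopus))).
From Corylus up to that node: 4 branches. From Escherichia up to the same node: 4 branches. Total: 4 + 4 = 8.

8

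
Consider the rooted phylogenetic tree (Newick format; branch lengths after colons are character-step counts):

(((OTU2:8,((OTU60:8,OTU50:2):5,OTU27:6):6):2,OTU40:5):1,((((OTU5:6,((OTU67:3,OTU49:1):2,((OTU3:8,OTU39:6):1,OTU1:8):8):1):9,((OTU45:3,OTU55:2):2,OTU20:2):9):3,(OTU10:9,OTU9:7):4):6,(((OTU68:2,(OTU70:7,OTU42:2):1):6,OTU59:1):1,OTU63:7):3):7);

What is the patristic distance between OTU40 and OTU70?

31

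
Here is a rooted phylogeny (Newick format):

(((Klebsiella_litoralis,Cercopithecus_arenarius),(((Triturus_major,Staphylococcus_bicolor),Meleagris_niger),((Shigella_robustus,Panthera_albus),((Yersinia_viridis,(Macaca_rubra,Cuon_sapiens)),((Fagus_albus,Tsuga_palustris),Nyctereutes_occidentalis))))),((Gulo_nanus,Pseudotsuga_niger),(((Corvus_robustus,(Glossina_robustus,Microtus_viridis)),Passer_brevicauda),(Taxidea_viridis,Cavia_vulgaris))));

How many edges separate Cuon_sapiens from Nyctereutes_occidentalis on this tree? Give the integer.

5

The MRCA of Cuon_sapiens and Nyctereutes_occidentalis is the node subtending ((Yersinia_viridis,(Macaca_rubra,Cuon_sapiens)),((Fagus_albus,Tsuga_palustris),Nyctereutes_occidentalis)).
From Cuon_sapiens up to that node: 3 branches. From Nyctereutes_occidentalis up to the same node: 2 branches. Total: 3 + 2 = 5.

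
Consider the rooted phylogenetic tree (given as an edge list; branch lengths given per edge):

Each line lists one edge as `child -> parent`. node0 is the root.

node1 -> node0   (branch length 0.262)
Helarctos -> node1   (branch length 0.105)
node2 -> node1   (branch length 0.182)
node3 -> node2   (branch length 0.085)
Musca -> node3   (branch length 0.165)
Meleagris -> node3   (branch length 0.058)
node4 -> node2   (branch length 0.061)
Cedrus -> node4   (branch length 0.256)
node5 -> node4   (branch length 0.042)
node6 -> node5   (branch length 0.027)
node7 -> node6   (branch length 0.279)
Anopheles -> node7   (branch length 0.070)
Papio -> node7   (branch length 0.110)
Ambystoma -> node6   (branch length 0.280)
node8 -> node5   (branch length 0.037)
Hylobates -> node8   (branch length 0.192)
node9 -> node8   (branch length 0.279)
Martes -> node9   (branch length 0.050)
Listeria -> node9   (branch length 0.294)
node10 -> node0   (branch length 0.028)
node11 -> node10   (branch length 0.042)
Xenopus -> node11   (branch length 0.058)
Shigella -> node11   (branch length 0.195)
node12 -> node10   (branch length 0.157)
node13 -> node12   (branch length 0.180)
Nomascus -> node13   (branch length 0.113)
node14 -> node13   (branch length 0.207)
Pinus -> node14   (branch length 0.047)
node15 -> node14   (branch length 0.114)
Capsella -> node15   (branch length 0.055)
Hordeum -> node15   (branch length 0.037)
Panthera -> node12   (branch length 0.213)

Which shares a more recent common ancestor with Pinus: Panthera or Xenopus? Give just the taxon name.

The MRCA of Pinus and Panthera subtends ((Nomascus,(Pinus,(Capsella,Hordeum))),Panthera) (5 taxa).
The MRCA of Pinus and Xenopus subtends ((Xenopus,Shigella),((Nomascus,(Pinus,(Capsella,Hordeum))),Panthera)) (7 taxa).
The first is nested inside the second, so Pinus shares a more recent common ancestor with Panthera.

Panthera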